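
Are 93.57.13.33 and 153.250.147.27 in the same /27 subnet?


Mask: 255.255.255.224
93.57.13.33 AND mask = 93.57.13.32
153.250.147.27 AND mask = 153.250.147.0
No, different subnets (93.57.13.32 vs 153.250.147.0)


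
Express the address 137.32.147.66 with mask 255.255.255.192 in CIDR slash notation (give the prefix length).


Binary: 11111111.11111111.11111111.11000000
Count leading 1s
Prefix: /26


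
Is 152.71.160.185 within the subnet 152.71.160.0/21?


Subnet network: 152.71.160.0
Test IP AND mask: 152.71.160.0
Yes, 152.71.160.185 is in 152.71.160.0/21


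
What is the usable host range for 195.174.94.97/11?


Network: 195.160.0.0
Broadcast: 195.191.255.255
First usable = network + 1
Last usable = broadcast - 1
Range: 195.160.0.1 to 195.191.255.254


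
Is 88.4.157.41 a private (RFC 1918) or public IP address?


RFC 1918 private ranges:
  10.0.0.0/8 (10.0.0.0 - 10.255.255.255)
  172.16.0.0/12 (172.16.0.0 - 172.31.255.255)
  192.168.0.0/16 (192.168.0.0 - 192.168.255.255)
Public (not in any RFC 1918 range)


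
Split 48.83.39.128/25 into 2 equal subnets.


New prefix = 25 + 1 = 26
Each subnet has 64 addresses
  48.83.39.128/26
  48.83.39.192/26
Subnets: 48.83.39.128/26, 48.83.39.192/26


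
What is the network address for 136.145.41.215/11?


IP:   10001000.10010001.00101001.11010111
Mask: 11111111.11100000.00000000.00000000
AND operation:
Net:  10001000.10000000.00000000.00000000
Network: 136.128.0.0/11


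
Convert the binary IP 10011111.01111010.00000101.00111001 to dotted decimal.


10011111 = 159
01111010 = 122
00000101 = 5
00111001 = 57
IP: 159.122.5.57


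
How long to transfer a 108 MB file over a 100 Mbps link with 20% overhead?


Effective throughput = 100 * (1 - 20/100) = 80 Mbps
File size in Mb = 108 * 8 = 864 Mb
Time = 864 / 80
Time = 10.8 seconds


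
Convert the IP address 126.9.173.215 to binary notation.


126 = 01111110
9 = 00001001
173 = 10101101
215 = 11010111
Binary: 01111110.00001001.10101101.11010111


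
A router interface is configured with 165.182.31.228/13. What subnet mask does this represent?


/13 means 13 network bits, 19 host bits
Binary: 11111111111110000000000000000000
Mask: 255.248.0.0


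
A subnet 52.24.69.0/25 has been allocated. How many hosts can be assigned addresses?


Host bits = 32 - 25 = 7
Total addresses = 2^7 = 128
Usable = total - 2 (network and broadcast)
Usable hosts: 126


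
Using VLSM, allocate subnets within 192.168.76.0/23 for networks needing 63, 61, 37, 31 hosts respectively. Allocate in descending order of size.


63 hosts -> /25 (126 usable): 192.168.76.0/25
61 hosts -> /26 (62 usable): 192.168.76.128/26
37 hosts -> /26 (62 usable): 192.168.76.192/26
31 hosts -> /26 (62 usable): 192.168.77.0/26
Allocation: 192.168.76.0/25 (63 hosts, 126 usable); 192.168.76.128/26 (61 hosts, 62 usable); 192.168.76.192/26 (37 hosts, 62 usable); 192.168.77.0/26 (31 hosts, 62 usable)


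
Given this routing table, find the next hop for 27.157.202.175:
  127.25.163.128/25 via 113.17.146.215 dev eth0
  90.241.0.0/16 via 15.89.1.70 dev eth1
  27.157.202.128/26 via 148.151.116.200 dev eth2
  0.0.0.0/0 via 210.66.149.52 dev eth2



Longest prefix match for 27.157.202.175:
  /25 127.25.163.128: no
  /16 90.241.0.0: no
  /26 27.157.202.128: MATCH
  /0 0.0.0.0: MATCH
Selected: next-hop 148.151.116.200 via eth2 (matched /26)


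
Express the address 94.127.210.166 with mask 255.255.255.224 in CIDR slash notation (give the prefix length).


Binary: 11111111.11111111.11111111.11100000
Count leading 1s
Prefix: /27


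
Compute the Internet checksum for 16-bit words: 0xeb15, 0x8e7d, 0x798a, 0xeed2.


Sum all words (with carry folding):
+ 0xeb15 = 0xeb15
+ 0x8e7d = 0x7993
+ 0x798a = 0xf31d
+ 0xeed2 = 0xe1f0
One's complement: ~0xe1f0
Checksum = 0x1e0f


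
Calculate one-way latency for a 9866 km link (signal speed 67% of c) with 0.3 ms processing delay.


Speed = 0.67 * 3e5 km/s = 201000 km/s
Propagation delay = 9866 / 201000 = 0.0491 s = 49.0846 ms
Processing delay = 0.3 ms
Total one-way latency = 49.3846 ms


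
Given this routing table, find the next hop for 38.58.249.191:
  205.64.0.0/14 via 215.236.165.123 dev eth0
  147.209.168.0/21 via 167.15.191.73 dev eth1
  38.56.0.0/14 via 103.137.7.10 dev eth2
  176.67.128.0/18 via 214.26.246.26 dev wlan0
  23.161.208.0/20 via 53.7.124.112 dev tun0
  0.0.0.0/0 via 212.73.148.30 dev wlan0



Longest prefix match for 38.58.249.191:
  /14 205.64.0.0: no
  /21 147.209.168.0: no
  /14 38.56.0.0: MATCH
  /18 176.67.128.0: no
  /20 23.161.208.0: no
  /0 0.0.0.0: MATCH
Selected: next-hop 103.137.7.10 via eth2 (matched /14)


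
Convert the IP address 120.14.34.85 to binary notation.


120 = 01111000
14 = 00001110
34 = 00100010
85 = 01010101
Binary: 01111000.00001110.00100010.01010101


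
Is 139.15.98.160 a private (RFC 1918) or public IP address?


RFC 1918 private ranges:
  10.0.0.0/8 (10.0.0.0 - 10.255.255.255)
  172.16.0.0/12 (172.16.0.0 - 172.31.255.255)
  192.168.0.0/16 (192.168.0.0 - 192.168.255.255)
Public (not in any RFC 1918 range)


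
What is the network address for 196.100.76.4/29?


IP:   11000100.01100100.01001100.00000100
Mask: 11111111.11111111.11111111.11111000
AND operation:
Net:  11000100.01100100.01001100.00000000
Network: 196.100.76.0/29


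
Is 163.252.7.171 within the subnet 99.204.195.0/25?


Subnet network: 99.204.195.0
Test IP AND mask: 163.252.7.128
No, 163.252.7.171 is not in 99.204.195.0/25


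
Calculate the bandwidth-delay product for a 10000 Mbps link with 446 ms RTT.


BDP = bandwidth * RTT
= 10000 Mbps * 446 ms
= 10000 * 1e6 * 446 / 1000 bits
= 4460000000 bits
= 557500000 bytes
= 544433.5938 KB
BDP = 4460000000 bits (557500000 bytes)


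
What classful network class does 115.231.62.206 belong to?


First octet: 115
Binary: 01110011
0xxxxxxx -> Class A (1-126)
Class A, default mask 255.0.0.0 (/8)


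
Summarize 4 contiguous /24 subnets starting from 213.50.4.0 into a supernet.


Original prefix: /24
Number of subnets: 4 = 2^2
New prefix = 24 - 2 = 22
Supernet: 213.50.4.0/22


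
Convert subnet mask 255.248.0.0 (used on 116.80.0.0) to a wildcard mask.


Subnet mask: 255.248.0.0
Wildcard = 255.255.255.255 - subnet mask
255 - 255 = 0
255 - 248 = 7
255 - 0 = 255
255 - 0 = 255
Wildcard: 0.7.255.255


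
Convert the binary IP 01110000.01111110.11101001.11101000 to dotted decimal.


01110000 = 112
01111110 = 126
11101001 = 233
11101000 = 232
IP: 112.126.233.232


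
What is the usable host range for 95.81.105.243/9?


Network: 95.0.0.0
Broadcast: 95.127.255.255
First usable = network + 1
Last usable = broadcast - 1
Range: 95.0.0.1 to 95.127.255.254


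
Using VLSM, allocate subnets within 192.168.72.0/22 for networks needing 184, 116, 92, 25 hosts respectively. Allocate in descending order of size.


184 hosts -> /24 (254 usable): 192.168.72.0/24
116 hosts -> /25 (126 usable): 192.168.73.0/25
92 hosts -> /25 (126 usable): 192.168.73.128/25
25 hosts -> /27 (30 usable): 192.168.74.0/27
Allocation: 192.168.72.0/24 (184 hosts, 254 usable); 192.168.73.0/25 (116 hosts, 126 usable); 192.168.73.128/25 (92 hosts, 126 usable); 192.168.74.0/27 (25 hosts, 30 usable)


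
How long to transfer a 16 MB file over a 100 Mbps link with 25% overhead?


Effective throughput = 100 * (1 - 25/100) = 75 Mbps
File size in Mb = 16 * 8 = 128 Mb
Time = 128 / 75
Time = 1.7067 seconds


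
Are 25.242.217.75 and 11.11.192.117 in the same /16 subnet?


Mask: 255.255.0.0
25.242.217.75 AND mask = 25.242.0.0
11.11.192.117 AND mask = 11.11.0.0
No, different subnets (25.242.0.0 vs 11.11.0.0)


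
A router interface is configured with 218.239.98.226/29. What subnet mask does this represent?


/29 means 29 network bits, 3 host bits
Binary: 11111111111111111111111111111000
Mask: 255.255.255.248


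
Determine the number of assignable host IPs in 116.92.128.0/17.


Host bits = 32 - 17 = 15
Total addresses = 2^15 = 32768
Usable = total - 2 (network and broadcast)
Usable hosts: 32766


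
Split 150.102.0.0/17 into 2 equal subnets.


New prefix = 17 + 1 = 18
Each subnet has 16384 addresses
  150.102.0.0/18
  150.102.64.0/18
Subnets: 150.102.0.0/18, 150.102.64.0/18


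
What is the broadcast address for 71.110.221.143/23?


Network: 71.110.220.0/23
Host bits = 9
Set all host bits to 1:
Broadcast: 71.110.221.255


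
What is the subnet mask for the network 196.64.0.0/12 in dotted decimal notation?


/12 means 12 network bits, 20 host bits
Binary: 11111111111100000000000000000000
Mask: 255.240.0.0


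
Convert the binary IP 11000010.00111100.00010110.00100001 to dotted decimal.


11000010 = 194
00111100 = 60
00010110 = 22
00100001 = 33
IP: 194.60.22.33


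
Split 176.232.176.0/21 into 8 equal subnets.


New prefix = 21 + 3 = 24
Each subnet has 256 addresses
  176.232.176.0/24
  176.232.177.0/24
  176.232.178.0/24
  176.232.179.0/24
  176.232.180.0/24
  176.232.181.0/24
  176.232.182.0/24
  176.232.183.0/24
Subnets: 176.232.176.0/24, 176.232.177.0/24, 176.232.178.0/24, 176.232.179.0/24, 176.232.180.0/24, 176.232.181.0/24, 176.232.182.0/24, 176.232.183.0/24


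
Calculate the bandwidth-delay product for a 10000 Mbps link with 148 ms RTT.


BDP = bandwidth * RTT
= 10000 Mbps * 148 ms
= 10000 * 1e6 * 148 / 1000 bits
= 1480000000 bits
= 185000000 bytes
= 180664.0625 KB
BDP = 1480000000 bits (185000000 bytes)


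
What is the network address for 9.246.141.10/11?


IP:   00001001.11110110.10001101.00001010
Mask: 11111111.11100000.00000000.00000000
AND operation:
Net:  00001001.11100000.00000000.00000000
Network: 9.224.0.0/11


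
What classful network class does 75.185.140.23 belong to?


First octet: 75
Binary: 01001011
0xxxxxxx -> Class A (1-126)
Class A, default mask 255.0.0.0 (/8)


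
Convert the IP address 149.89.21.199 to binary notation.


149 = 10010101
89 = 01011001
21 = 00010101
199 = 11000111
Binary: 10010101.01011001.00010101.11000111


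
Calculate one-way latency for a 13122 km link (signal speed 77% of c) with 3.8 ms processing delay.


Speed = 0.77 * 3e5 km/s = 231000 km/s
Propagation delay = 13122 / 231000 = 0.0568 s = 56.8052 ms
Processing delay = 3.8 ms
Total one-way latency = 60.6052 ms


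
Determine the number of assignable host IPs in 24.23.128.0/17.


Host bits = 32 - 17 = 15
Total addresses = 2^15 = 32768
Usable = total - 2 (network and broadcast)
Usable hosts: 32766


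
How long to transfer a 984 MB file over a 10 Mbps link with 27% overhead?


Effective throughput = 10 * (1 - 27/100) = 7.3 Mbps
File size in Mb = 984 * 8 = 7872 Mb
Time = 7872 / 7.3
Time = 1078.3562 seconds


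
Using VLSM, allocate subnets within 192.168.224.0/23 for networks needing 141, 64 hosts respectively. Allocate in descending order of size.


141 hosts -> /24 (254 usable): 192.168.224.0/24
64 hosts -> /25 (126 usable): 192.168.225.0/25
Allocation: 192.168.224.0/24 (141 hosts, 254 usable); 192.168.225.0/25 (64 hosts, 126 usable)


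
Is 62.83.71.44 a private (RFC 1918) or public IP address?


RFC 1918 private ranges:
  10.0.0.0/8 (10.0.0.0 - 10.255.255.255)
  172.16.0.0/12 (172.16.0.0 - 172.31.255.255)
  192.168.0.0/16 (192.168.0.0 - 192.168.255.255)
Public (not in any RFC 1918 range)


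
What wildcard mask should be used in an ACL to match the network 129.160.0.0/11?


Subnet mask: 255.224.0.0
Wildcard = 255.255.255.255 - subnet mask
255 - 255 = 0
255 - 224 = 31
255 - 0 = 255
255 - 0 = 255
Wildcard: 0.31.255.255


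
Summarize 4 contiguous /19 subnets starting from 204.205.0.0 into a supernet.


Original prefix: /19
Number of subnets: 4 = 2^2
New prefix = 19 - 2 = 17
Supernet: 204.205.0.0/17


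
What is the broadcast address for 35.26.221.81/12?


Network: 35.16.0.0/12
Host bits = 20
Set all host bits to 1:
Broadcast: 35.31.255.255


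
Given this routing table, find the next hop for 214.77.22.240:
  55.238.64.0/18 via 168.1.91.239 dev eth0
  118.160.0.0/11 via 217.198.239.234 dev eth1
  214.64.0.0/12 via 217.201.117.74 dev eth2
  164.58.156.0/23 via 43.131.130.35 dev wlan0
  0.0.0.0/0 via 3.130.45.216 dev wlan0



Longest prefix match for 214.77.22.240:
  /18 55.238.64.0: no
  /11 118.160.0.0: no
  /12 214.64.0.0: MATCH
  /23 164.58.156.0: no
  /0 0.0.0.0: MATCH
Selected: next-hop 217.201.117.74 via eth2 (matched /12)


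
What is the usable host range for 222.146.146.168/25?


Network: 222.146.146.128
Broadcast: 222.146.146.255
First usable = network + 1
Last usable = broadcast - 1
Range: 222.146.146.129 to 222.146.146.254


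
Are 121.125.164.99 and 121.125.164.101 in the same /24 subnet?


Mask: 255.255.255.0
121.125.164.99 AND mask = 121.125.164.0
121.125.164.101 AND mask = 121.125.164.0
Yes, same subnet (121.125.164.0)


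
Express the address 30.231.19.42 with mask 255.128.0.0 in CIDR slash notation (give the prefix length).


Binary: 11111111.10000000.00000000.00000000
Count leading 1s
Prefix: /9


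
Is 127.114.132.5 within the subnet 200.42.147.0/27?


Subnet network: 200.42.147.0
Test IP AND mask: 127.114.132.0
No, 127.114.132.5 is not in 200.42.147.0/27


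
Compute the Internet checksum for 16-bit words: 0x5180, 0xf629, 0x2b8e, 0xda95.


Sum all words (with carry folding):
+ 0x5180 = 0x5180
+ 0xf629 = 0x47aa
+ 0x2b8e = 0x7338
+ 0xda95 = 0x4dce
One's complement: ~0x4dce
Checksum = 0xb231


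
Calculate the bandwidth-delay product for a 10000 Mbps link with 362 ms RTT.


BDP = bandwidth * RTT
= 10000 Mbps * 362 ms
= 10000 * 1e6 * 362 / 1000 bits
= 3620000000 bits
= 452500000 bytes
= 441894.5312 KB
BDP = 3620000000 bits (452500000 bytes)


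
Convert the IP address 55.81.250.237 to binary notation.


55 = 00110111
81 = 01010001
250 = 11111010
237 = 11101101
Binary: 00110111.01010001.11111010.11101101


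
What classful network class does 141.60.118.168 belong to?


First octet: 141
Binary: 10001101
10xxxxxx -> Class B (128-191)
Class B, default mask 255.255.0.0 (/16)


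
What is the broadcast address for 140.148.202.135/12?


Network: 140.144.0.0/12
Host bits = 20
Set all host bits to 1:
Broadcast: 140.159.255.255


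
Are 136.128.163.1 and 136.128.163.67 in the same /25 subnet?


Mask: 255.255.255.128
136.128.163.1 AND mask = 136.128.163.0
136.128.163.67 AND mask = 136.128.163.0
Yes, same subnet (136.128.163.0)


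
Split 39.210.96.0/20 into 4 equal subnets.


New prefix = 20 + 2 = 22
Each subnet has 1024 addresses
  39.210.96.0/22
  39.210.100.0/22
  39.210.104.0/22
  39.210.108.0/22
Subnets: 39.210.96.0/22, 39.210.100.0/22, 39.210.104.0/22, 39.210.108.0/22


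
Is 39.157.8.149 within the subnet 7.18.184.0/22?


Subnet network: 7.18.184.0
Test IP AND mask: 39.157.8.0
No, 39.157.8.149 is not in 7.18.184.0/22


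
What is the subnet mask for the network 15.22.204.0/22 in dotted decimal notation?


/22 means 22 network bits, 10 host bits
Binary: 11111111111111111111110000000000
Mask: 255.255.252.0


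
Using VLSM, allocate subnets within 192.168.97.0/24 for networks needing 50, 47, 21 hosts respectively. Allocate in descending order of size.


50 hosts -> /26 (62 usable): 192.168.97.0/26
47 hosts -> /26 (62 usable): 192.168.97.64/26
21 hosts -> /27 (30 usable): 192.168.97.128/27
Allocation: 192.168.97.0/26 (50 hosts, 62 usable); 192.168.97.64/26 (47 hosts, 62 usable); 192.168.97.128/27 (21 hosts, 30 usable)


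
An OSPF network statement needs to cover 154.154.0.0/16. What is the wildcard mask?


Subnet mask: 255.255.0.0
Wildcard = 255.255.255.255 - subnet mask
255 - 255 = 0
255 - 255 = 0
255 - 0 = 255
255 - 0 = 255
Wildcard: 0.0.255.255


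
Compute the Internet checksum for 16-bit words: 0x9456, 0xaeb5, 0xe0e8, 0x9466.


Sum all words (with carry folding):
+ 0x9456 = 0x9456
+ 0xaeb5 = 0x430c
+ 0xe0e8 = 0x23f5
+ 0x9466 = 0xb85b
One's complement: ~0xb85b
Checksum = 0x47a4


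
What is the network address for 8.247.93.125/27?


IP:   00001000.11110111.01011101.01111101
Mask: 11111111.11111111.11111111.11100000
AND operation:
Net:  00001000.11110111.01011101.01100000
Network: 8.247.93.96/27


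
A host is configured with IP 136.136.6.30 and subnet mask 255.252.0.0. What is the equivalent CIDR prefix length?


Binary: 11111111.11111100.00000000.00000000
Count leading 1s
Prefix: /14


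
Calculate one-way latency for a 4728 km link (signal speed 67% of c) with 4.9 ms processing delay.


Speed = 0.67 * 3e5 km/s = 201000 km/s
Propagation delay = 4728 / 201000 = 0.0235 s = 23.5224 ms
Processing delay = 4.9 ms
Total one-way latency = 28.4224 ms


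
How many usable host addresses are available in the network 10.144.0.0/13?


Host bits = 32 - 13 = 19
Total addresses = 2^19 = 524288
Usable = total - 2 (network and broadcast)
Usable hosts: 524286


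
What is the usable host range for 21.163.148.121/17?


Network: 21.163.128.0
Broadcast: 21.163.255.255
First usable = network + 1
Last usable = broadcast - 1
Range: 21.163.128.1 to 21.163.255.254


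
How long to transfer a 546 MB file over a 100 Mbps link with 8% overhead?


Effective throughput = 100 * (1 - 8/100) = 92 Mbps
File size in Mb = 546 * 8 = 4368 Mb
Time = 4368 / 92
Time = 47.4783 seconds


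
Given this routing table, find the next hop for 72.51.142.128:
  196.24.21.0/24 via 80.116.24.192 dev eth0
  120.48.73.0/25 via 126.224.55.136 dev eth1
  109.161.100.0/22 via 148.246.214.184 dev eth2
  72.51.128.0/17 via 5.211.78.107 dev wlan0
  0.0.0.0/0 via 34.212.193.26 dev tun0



Longest prefix match for 72.51.142.128:
  /24 196.24.21.0: no
  /25 120.48.73.0: no
  /22 109.161.100.0: no
  /17 72.51.128.0: MATCH
  /0 0.0.0.0: MATCH
Selected: next-hop 5.211.78.107 via wlan0 (matched /17)


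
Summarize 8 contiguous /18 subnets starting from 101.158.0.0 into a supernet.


Original prefix: /18
Number of subnets: 8 = 2^3
New prefix = 18 - 3 = 15
Supernet: 101.158.0.0/15


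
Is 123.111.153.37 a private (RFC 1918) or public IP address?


RFC 1918 private ranges:
  10.0.0.0/8 (10.0.0.0 - 10.255.255.255)
  172.16.0.0/12 (172.16.0.0 - 172.31.255.255)
  192.168.0.0/16 (192.168.0.0 - 192.168.255.255)
Public (not in any RFC 1918 range)


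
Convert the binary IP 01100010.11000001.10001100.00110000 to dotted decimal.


01100010 = 98
11000001 = 193
10001100 = 140
00110000 = 48
IP: 98.193.140.48


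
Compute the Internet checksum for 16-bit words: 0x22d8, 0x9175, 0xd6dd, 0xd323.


Sum all words (with carry folding):
+ 0x22d8 = 0x22d8
+ 0x9175 = 0xb44d
+ 0xd6dd = 0x8b2b
+ 0xd323 = 0x5e4f
One's complement: ~0x5e4f
Checksum = 0xa1b0


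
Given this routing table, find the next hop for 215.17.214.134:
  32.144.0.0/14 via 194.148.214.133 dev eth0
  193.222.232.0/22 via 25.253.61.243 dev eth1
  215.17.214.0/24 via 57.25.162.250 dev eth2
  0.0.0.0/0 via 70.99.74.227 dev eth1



Longest prefix match for 215.17.214.134:
  /14 32.144.0.0: no
  /22 193.222.232.0: no
  /24 215.17.214.0: MATCH
  /0 0.0.0.0: MATCH
Selected: next-hop 57.25.162.250 via eth2 (matched /24)


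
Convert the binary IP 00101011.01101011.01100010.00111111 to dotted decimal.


00101011 = 43
01101011 = 107
01100010 = 98
00111111 = 63
IP: 43.107.98.63


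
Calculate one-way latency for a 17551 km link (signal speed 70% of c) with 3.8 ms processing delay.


Speed = 0.7 * 3e5 km/s = 210000 km/s
Propagation delay = 17551 / 210000 = 0.0836 s = 83.5762 ms
Processing delay = 3.8 ms
Total one-way latency = 87.3762 ms


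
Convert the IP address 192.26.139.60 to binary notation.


192 = 11000000
26 = 00011010
139 = 10001011
60 = 00111100
Binary: 11000000.00011010.10001011.00111100


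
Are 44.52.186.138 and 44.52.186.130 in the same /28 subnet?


Mask: 255.255.255.240
44.52.186.138 AND mask = 44.52.186.128
44.52.186.130 AND mask = 44.52.186.128
Yes, same subnet (44.52.186.128)


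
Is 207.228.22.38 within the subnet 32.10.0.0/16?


Subnet network: 32.10.0.0
Test IP AND mask: 207.228.0.0
No, 207.228.22.38 is not in 32.10.0.0/16


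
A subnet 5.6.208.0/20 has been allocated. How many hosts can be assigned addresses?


Host bits = 32 - 20 = 12
Total addresses = 2^12 = 4096
Usable = total - 2 (network and broadcast)
Usable hosts: 4094


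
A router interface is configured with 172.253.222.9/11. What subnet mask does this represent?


/11 means 11 network bits, 21 host bits
Binary: 11111111111000000000000000000000
Mask: 255.224.0.0


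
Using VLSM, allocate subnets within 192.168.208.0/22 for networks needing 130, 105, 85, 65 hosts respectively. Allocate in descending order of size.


130 hosts -> /24 (254 usable): 192.168.208.0/24
105 hosts -> /25 (126 usable): 192.168.209.0/25
85 hosts -> /25 (126 usable): 192.168.209.128/25
65 hosts -> /25 (126 usable): 192.168.210.0/25
Allocation: 192.168.208.0/24 (130 hosts, 254 usable); 192.168.209.0/25 (105 hosts, 126 usable); 192.168.209.128/25 (85 hosts, 126 usable); 192.168.210.0/25 (65 hosts, 126 usable)


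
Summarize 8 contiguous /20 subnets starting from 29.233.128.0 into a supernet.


Original prefix: /20
Number of subnets: 8 = 2^3
New prefix = 20 - 3 = 17
Supernet: 29.233.128.0/17


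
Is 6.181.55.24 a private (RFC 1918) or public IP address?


RFC 1918 private ranges:
  10.0.0.0/8 (10.0.0.0 - 10.255.255.255)
  172.16.0.0/12 (172.16.0.0 - 172.31.255.255)
  192.168.0.0/16 (192.168.0.0 - 192.168.255.255)
Public (not in any RFC 1918 range)


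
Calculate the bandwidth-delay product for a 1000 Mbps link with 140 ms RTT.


BDP = bandwidth * RTT
= 1000 Mbps * 140 ms
= 1000 * 1e6 * 140 / 1000 bits
= 140000000 bits
= 17500000 bytes
= 17089.8438 KB
BDP = 140000000 bits (17500000 bytes)


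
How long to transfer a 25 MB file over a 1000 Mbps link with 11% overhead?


Effective throughput = 1000 * (1 - 11/100) = 890 Mbps
File size in Mb = 25 * 8 = 200 Mb
Time = 200 / 890
Time = 0.2247 seconds


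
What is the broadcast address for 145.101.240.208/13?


Network: 145.96.0.0/13
Host bits = 19
Set all host bits to 1:
Broadcast: 145.103.255.255


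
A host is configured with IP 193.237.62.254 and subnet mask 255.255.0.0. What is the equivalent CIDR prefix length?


Binary: 11111111.11111111.00000000.00000000
Count leading 1s
Prefix: /16


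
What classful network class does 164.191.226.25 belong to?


First octet: 164
Binary: 10100100
10xxxxxx -> Class B (128-191)
Class B, default mask 255.255.0.0 (/16)


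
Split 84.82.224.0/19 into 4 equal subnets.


New prefix = 19 + 2 = 21
Each subnet has 2048 addresses
  84.82.224.0/21
  84.82.232.0/21
  84.82.240.0/21
  84.82.248.0/21
Subnets: 84.82.224.0/21, 84.82.232.0/21, 84.82.240.0/21, 84.82.248.0/21


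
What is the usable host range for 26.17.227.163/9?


Network: 26.0.0.0
Broadcast: 26.127.255.255
First usable = network + 1
Last usable = broadcast - 1
Range: 26.0.0.1 to 26.127.255.254


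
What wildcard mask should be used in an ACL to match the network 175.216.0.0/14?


Subnet mask: 255.252.0.0
Wildcard = 255.255.255.255 - subnet mask
255 - 255 = 0
255 - 252 = 3
255 - 0 = 255
255 - 0 = 255
Wildcard: 0.3.255.255


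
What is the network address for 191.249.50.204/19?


IP:   10111111.11111001.00110010.11001100
Mask: 11111111.11111111.11100000.00000000
AND operation:
Net:  10111111.11111001.00100000.00000000
Network: 191.249.32.0/19


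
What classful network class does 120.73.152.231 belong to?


First octet: 120
Binary: 01111000
0xxxxxxx -> Class A (1-126)
Class A, default mask 255.0.0.0 (/8)


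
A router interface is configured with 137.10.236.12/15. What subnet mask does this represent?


/15 means 15 network bits, 17 host bits
Binary: 11111111111111100000000000000000
Mask: 255.254.0.0


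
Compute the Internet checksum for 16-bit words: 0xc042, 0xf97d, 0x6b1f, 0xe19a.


Sum all words (with carry folding):
+ 0xc042 = 0xc042
+ 0xf97d = 0xb9c0
+ 0x6b1f = 0x24e0
+ 0xe19a = 0x067b
One's complement: ~0x067b
Checksum = 0xf984


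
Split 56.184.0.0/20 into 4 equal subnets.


New prefix = 20 + 2 = 22
Each subnet has 1024 addresses
  56.184.0.0/22
  56.184.4.0/22
  56.184.8.0/22
  56.184.12.0/22
Subnets: 56.184.0.0/22, 56.184.4.0/22, 56.184.8.0/22, 56.184.12.0/22


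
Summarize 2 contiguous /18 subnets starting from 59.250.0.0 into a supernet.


Original prefix: /18
Number of subnets: 2 = 2^1
New prefix = 18 - 1 = 17
Supernet: 59.250.0.0/17


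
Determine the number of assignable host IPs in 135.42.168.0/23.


Host bits = 32 - 23 = 9
Total addresses = 2^9 = 512
Usable = total - 2 (network and broadcast)
Usable hosts: 510


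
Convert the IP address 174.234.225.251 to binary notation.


174 = 10101110
234 = 11101010
225 = 11100001
251 = 11111011
Binary: 10101110.11101010.11100001.11111011


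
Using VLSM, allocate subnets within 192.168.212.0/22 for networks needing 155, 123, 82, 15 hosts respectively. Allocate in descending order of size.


155 hosts -> /24 (254 usable): 192.168.212.0/24
123 hosts -> /25 (126 usable): 192.168.213.0/25
82 hosts -> /25 (126 usable): 192.168.213.128/25
15 hosts -> /27 (30 usable): 192.168.214.0/27
Allocation: 192.168.212.0/24 (155 hosts, 254 usable); 192.168.213.0/25 (123 hosts, 126 usable); 192.168.213.128/25 (82 hosts, 126 usable); 192.168.214.0/27 (15 hosts, 30 usable)


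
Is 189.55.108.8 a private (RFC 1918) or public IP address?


RFC 1918 private ranges:
  10.0.0.0/8 (10.0.0.0 - 10.255.255.255)
  172.16.0.0/12 (172.16.0.0 - 172.31.255.255)
  192.168.0.0/16 (192.168.0.0 - 192.168.255.255)
Public (not in any RFC 1918 range)


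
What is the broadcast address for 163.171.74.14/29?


Network: 163.171.74.8/29
Host bits = 3
Set all host bits to 1:
Broadcast: 163.171.74.15


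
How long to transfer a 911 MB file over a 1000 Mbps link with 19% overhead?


Effective throughput = 1000 * (1 - 19/100) = 810 Mbps
File size in Mb = 911 * 8 = 7288 Mb
Time = 7288 / 810
Time = 8.9975 seconds


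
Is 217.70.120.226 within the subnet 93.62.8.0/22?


Subnet network: 93.62.8.0
Test IP AND mask: 217.70.120.0
No, 217.70.120.226 is not in 93.62.8.0/22


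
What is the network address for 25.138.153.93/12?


IP:   00011001.10001010.10011001.01011101
Mask: 11111111.11110000.00000000.00000000
AND operation:
Net:  00011001.10000000.00000000.00000000
Network: 25.128.0.0/12


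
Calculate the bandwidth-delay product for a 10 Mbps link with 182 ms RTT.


BDP = bandwidth * RTT
= 10 Mbps * 182 ms
= 10 * 1e6 * 182 / 1000 bits
= 1820000 bits
= 227500 bytes
= 222.168 KB
BDP = 1820000 bits (227500 bytes)


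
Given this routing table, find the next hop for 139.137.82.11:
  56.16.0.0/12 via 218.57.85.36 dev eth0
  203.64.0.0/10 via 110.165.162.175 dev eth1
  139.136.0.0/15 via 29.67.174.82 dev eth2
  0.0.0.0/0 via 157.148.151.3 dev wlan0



Longest prefix match for 139.137.82.11:
  /12 56.16.0.0: no
  /10 203.64.0.0: no
  /15 139.136.0.0: MATCH
  /0 0.0.0.0: MATCH
Selected: next-hop 29.67.174.82 via eth2 (matched /15)


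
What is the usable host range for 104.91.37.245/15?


Network: 104.90.0.0
Broadcast: 104.91.255.255
First usable = network + 1
Last usable = broadcast - 1
Range: 104.90.0.1 to 104.91.255.254


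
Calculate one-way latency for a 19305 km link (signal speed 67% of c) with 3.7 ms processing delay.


Speed = 0.67 * 3e5 km/s = 201000 km/s
Propagation delay = 19305 / 201000 = 0.096 s = 96.0448 ms
Processing delay = 3.7 ms
Total one-way latency = 99.7448 ms


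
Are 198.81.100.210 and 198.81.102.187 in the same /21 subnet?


Mask: 255.255.248.0
198.81.100.210 AND mask = 198.81.96.0
198.81.102.187 AND mask = 198.81.96.0
Yes, same subnet (198.81.96.0)


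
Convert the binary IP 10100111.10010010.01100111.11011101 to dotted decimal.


10100111 = 167
10010010 = 146
01100111 = 103
11011101 = 221
IP: 167.146.103.221


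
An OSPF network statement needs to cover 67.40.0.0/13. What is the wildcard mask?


Subnet mask: 255.248.0.0
Wildcard = 255.255.255.255 - subnet mask
255 - 255 = 0
255 - 248 = 7
255 - 0 = 255
255 - 0 = 255
Wildcard: 0.7.255.255


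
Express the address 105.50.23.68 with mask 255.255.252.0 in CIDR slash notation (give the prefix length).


Binary: 11111111.11111111.11111100.00000000
Count leading 1s
Prefix: /22


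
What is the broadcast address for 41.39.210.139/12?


Network: 41.32.0.0/12
Host bits = 20
Set all host bits to 1:
Broadcast: 41.47.255.255


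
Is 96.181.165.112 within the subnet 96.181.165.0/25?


Subnet network: 96.181.165.0
Test IP AND mask: 96.181.165.0
Yes, 96.181.165.112 is in 96.181.165.0/25


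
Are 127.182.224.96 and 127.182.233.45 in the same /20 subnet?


Mask: 255.255.240.0
127.182.224.96 AND mask = 127.182.224.0
127.182.233.45 AND mask = 127.182.224.0
Yes, same subnet (127.182.224.0)


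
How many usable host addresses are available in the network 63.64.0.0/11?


Host bits = 32 - 11 = 21
Total addresses = 2^21 = 2097152
Usable = total - 2 (network and broadcast)
Usable hosts: 2097150


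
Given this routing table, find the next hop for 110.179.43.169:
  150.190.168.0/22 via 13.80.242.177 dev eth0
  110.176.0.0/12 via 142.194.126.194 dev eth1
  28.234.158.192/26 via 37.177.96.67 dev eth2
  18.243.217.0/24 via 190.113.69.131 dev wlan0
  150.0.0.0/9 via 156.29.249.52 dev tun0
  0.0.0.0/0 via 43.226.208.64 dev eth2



Longest prefix match for 110.179.43.169:
  /22 150.190.168.0: no
  /12 110.176.0.0: MATCH
  /26 28.234.158.192: no
  /24 18.243.217.0: no
  /9 150.0.0.0: no
  /0 0.0.0.0: MATCH
Selected: next-hop 142.194.126.194 via eth1 (matched /12)


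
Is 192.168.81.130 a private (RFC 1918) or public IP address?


RFC 1918 private ranges:
  10.0.0.0/8 (10.0.0.0 - 10.255.255.255)
  172.16.0.0/12 (172.16.0.0 - 172.31.255.255)
  192.168.0.0/16 (192.168.0.0 - 192.168.255.255)
Private (in 192.168.0.0/16)


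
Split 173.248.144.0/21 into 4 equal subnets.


New prefix = 21 + 2 = 23
Each subnet has 512 addresses
  173.248.144.0/23
  173.248.146.0/23
  173.248.148.0/23
  173.248.150.0/23
Subnets: 173.248.144.0/23, 173.248.146.0/23, 173.248.148.0/23, 173.248.150.0/23


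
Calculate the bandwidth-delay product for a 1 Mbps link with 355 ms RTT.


BDP = bandwidth * RTT
= 1 Mbps * 355 ms
= 1 * 1e6 * 355 / 1000 bits
= 355000 bits
= 44375 bytes
= 43.335 KB
BDP = 355000 bits (44375 bytes)


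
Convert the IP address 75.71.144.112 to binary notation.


75 = 01001011
71 = 01000111
144 = 10010000
112 = 01110000
Binary: 01001011.01000111.10010000.01110000


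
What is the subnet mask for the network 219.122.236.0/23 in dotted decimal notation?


/23 means 23 network bits, 9 host bits
Binary: 11111111111111111111111000000000
Mask: 255.255.254.0


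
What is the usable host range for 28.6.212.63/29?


Network: 28.6.212.56
Broadcast: 28.6.212.63
First usable = network + 1
Last usable = broadcast - 1
Range: 28.6.212.57 to 28.6.212.62


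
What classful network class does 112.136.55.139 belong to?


First octet: 112
Binary: 01110000
0xxxxxxx -> Class A (1-126)
Class A, default mask 255.0.0.0 (/8)


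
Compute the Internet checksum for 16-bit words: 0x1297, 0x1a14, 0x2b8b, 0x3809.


Sum all words (with carry folding):
+ 0x1297 = 0x1297
+ 0x1a14 = 0x2cab
+ 0x2b8b = 0x5836
+ 0x3809 = 0x903f
One's complement: ~0x903f
Checksum = 0x6fc0


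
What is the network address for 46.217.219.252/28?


IP:   00101110.11011001.11011011.11111100
Mask: 11111111.11111111.11111111.11110000
AND operation:
Net:  00101110.11011001.11011011.11110000
Network: 46.217.219.240/28


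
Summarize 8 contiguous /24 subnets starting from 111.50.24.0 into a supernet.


Original prefix: /24
Number of subnets: 8 = 2^3
New prefix = 24 - 3 = 21
Supernet: 111.50.24.0/21


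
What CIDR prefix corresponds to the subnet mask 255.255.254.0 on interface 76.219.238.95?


Binary: 11111111.11111111.11111110.00000000
Count leading 1s
Prefix: /23


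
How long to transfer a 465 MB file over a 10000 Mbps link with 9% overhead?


Effective throughput = 10000 * (1 - 9/100) = 9100 Mbps
File size in Mb = 465 * 8 = 3720 Mb
Time = 3720 / 9100
Time = 0.4088 seconds


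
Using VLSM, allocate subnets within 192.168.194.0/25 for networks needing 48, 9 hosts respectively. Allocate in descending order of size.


48 hosts -> /26 (62 usable): 192.168.194.0/26
9 hosts -> /28 (14 usable): 192.168.194.64/28
Allocation: 192.168.194.0/26 (48 hosts, 62 usable); 192.168.194.64/28 (9 hosts, 14 usable)


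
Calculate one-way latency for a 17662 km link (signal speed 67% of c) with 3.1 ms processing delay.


Speed = 0.67 * 3e5 km/s = 201000 km/s
Propagation delay = 17662 / 201000 = 0.0879 s = 87.8706 ms
Processing delay = 3.1 ms
Total one-way latency = 90.9706 ms


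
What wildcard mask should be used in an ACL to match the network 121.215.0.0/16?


Subnet mask: 255.255.0.0
Wildcard = 255.255.255.255 - subnet mask
255 - 255 = 0
255 - 255 = 0
255 - 0 = 255
255 - 0 = 255
Wildcard: 0.0.255.255


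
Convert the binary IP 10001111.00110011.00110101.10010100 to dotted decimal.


10001111 = 143
00110011 = 51
00110101 = 53
10010100 = 148
IP: 143.51.53.148


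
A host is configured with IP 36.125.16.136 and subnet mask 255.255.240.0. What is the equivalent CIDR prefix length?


Binary: 11111111.11111111.11110000.00000000
Count leading 1s
Prefix: /20


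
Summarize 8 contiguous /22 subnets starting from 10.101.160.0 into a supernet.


Original prefix: /22
Number of subnets: 8 = 2^3
New prefix = 22 - 3 = 19
Supernet: 10.101.160.0/19


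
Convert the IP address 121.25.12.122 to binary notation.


121 = 01111001
25 = 00011001
12 = 00001100
122 = 01111010
Binary: 01111001.00011001.00001100.01111010


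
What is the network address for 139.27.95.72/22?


IP:   10001011.00011011.01011111.01001000
Mask: 11111111.11111111.11111100.00000000
AND operation:
Net:  10001011.00011011.01011100.00000000
Network: 139.27.92.0/22


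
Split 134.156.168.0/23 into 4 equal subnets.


New prefix = 23 + 2 = 25
Each subnet has 128 addresses
  134.156.168.0/25
  134.156.168.128/25
  134.156.169.0/25
  134.156.169.128/25
Subnets: 134.156.168.0/25, 134.156.168.128/25, 134.156.169.0/25, 134.156.169.128/25


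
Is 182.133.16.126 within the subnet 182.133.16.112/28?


Subnet network: 182.133.16.112
Test IP AND mask: 182.133.16.112
Yes, 182.133.16.126 is in 182.133.16.112/28


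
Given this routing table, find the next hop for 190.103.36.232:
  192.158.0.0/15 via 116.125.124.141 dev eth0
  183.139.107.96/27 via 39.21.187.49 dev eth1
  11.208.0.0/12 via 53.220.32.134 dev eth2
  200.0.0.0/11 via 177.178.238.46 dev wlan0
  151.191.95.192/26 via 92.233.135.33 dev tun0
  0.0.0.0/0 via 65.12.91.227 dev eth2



Longest prefix match for 190.103.36.232:
  /15 192.158.0.0: no
  /27 183.139.107.96: no
  /12 11.208.0.0: no
  /11 200.0.0.0: no
  /26 151.191.95.192: no
  /0 0.0.0.0: MATCH
Selected: next-hop 65.12.91.227 via eth2 (matched /0)


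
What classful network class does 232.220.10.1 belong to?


First octet: 232
Binary: 11101000
1110xxxx -> Class D (224-239)
Class D (multicast), default mask N/A


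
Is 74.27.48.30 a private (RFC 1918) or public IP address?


RFC 1918 private ranges:
  10.0.0.0/8 (10.0.0.0 - 10.255.255.255)
  172.16.0.0/12 (172.16.0.0 - 172.31.255.255)
  192.168.0.0/16 (192.168.0.0 - 192.168.255.255)
Public (not in any RFC 1918 range)


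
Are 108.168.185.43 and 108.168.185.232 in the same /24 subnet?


Mask: 255.255.255.0
108.168.185.43 AND mask = 108.168.185.0
108.168.185.232 AND mask = 108.168.185.0
Yes, same subnet (108.168.185.0)


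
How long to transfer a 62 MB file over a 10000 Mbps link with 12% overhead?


Effective throughput = 10000 * (1 - 12/100) = 8800 Mbps
File size in Mb = 62 * 8 = 496 Mb
Time = 496 / 8800
Time = 0.0564 seconds


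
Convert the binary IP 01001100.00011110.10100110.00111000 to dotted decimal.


01001100 = 76
00011110 = 30
10100110 = 166
00111000 = 56
IP: 76.30.166.56


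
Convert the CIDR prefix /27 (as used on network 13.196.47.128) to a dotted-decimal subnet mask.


/27 means 27 network bits, 5 host bits
Binary: 11111111111111111111111111100000
Mask: 255.255.255.224


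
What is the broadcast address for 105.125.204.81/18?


Network: 105.125.192.0/18
Host bits = 14
Set all host bits to 1:
Broadcast: 105.125.255.255


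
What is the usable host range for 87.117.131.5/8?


Network: 87.0.0.0
Broadcast: 87.255.255.255
First usable = network + 1
Last usable = broadcast - 1
Range: 87.0.0.1 to 87.255.255.254


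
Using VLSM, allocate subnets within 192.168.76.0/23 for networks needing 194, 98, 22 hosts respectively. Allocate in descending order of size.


194 hosts -> /24 (254 usable): 192.168.76.0/24
98 hosts -> /25 (126 usable): 192.168.77.0/25
22 hosts -> /27 (30 usable): 192.168.77.128/27
Allocation: 192.168.76.0/24 (194 hosts, 254 usable); 192.168.77.0/25 (98 hosts, 126 usable); 192.168.77.128/27 (22 hosts, 30 usable)


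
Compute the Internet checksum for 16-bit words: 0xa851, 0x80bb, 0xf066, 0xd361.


Sum all words (with carry folding):
+ 0xa851 = 0xa851
+ 0x80bb = 0x290d
+ 0xf066 = 0x1974
+ 0xd361 = 0xecd5
One's complement: ~0xecd5
Checksum = 0x132a


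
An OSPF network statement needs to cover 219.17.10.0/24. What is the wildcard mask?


Subnet mask: 255.255.255.0
Wildcard = 255.255.255.255 - subnet mask
255 - 255 = 0
255 - 255 = 0
255 - 255 = 0
255 - 0 = 255
Wildcard: 0.0.0.255


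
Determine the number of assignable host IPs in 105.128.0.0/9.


Host bits = 32 - 9 = 23
Total addresses = 2^23 = 8388608
Usable = total - 2 (network and broadcast)
Usable hosts: 8388606


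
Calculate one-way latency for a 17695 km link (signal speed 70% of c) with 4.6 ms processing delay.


Speed = 0.7 * 3e5 km/s = 210000 km/s
Propagation delay = 17695 / 210000 = 0.0843 s = 84.2619 ms
Processing delay = 4.6 ms
Total one-way latency = 88.8619 ms


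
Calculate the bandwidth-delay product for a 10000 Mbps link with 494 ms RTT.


BDP = bandwidth * RTT
= 10000 Mbps * 494 ms
= 10000 * 1e6 * 494 / 1000 bits
= 4940000000 bits
= 617500000 bytes
= 603027.3438 KB
BDP = 4940000000 bits (617500000 bytes)


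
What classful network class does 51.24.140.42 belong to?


First octet: 51
Binary: 00110011
0xxxxxxx -> Class A (1-126)
Class A, default mask 255.0.0.0 (/8)


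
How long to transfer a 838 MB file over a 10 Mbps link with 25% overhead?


Effective throughput = 10 * (1 - 25/100) = 7.5 Mbps
File size in Mb = 838 * 8 = 6704 Mb
Time = 6704 / 7.5
Time = 893.8667 seconds


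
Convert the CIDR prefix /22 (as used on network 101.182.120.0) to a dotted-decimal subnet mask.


/22 means 22 network bits, 10 host bits
Binary: 11111111111111111111110000000000
Mask: 255.255.252.0


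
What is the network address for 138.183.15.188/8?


IP:   10001010.10110111.00001111.10111100
Mask: 11111111.00000000.00000000.00000000
AND operation:
Net:  10001010.00000000.00000000.00000000
Network: 138.0.0.0/8


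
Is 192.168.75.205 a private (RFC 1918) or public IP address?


RFC 1918 private ranges:
  10.0.0.0/8 (10.0.0.0 - 10.255.255.255)
  172.16.0.0/12 (172.16.0.0 - 172.31.255.255)
  192.168.0.0/16 (192.168.0.0 - 192.168.255.255)
Private (in 192.168.0.0/16)


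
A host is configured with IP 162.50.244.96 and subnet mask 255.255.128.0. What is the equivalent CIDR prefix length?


Binary: 11111111.11111111.10000000.00000000
Count leading 1s
Prefix: /17


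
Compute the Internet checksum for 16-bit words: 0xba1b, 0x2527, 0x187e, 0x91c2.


Sum all words (with carry folding):
+ 0xba1b = 0xba1b
+ 0x2527 = 0xdf42
+ 0x187e = 0xf7c0
+ 0x91c2 = 0x8983
One's complement: ~0x8983
Checksum = 0x767c


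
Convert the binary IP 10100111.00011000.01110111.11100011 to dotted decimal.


10100111 = 167
00011000 = 24
01110111 = 119
11100011 = 227
IP: 167.24.119.227
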